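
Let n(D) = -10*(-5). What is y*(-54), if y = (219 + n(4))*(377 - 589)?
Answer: 3079512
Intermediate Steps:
n(D) = 50
y = -57028 (y = (219 + 50)*(377 - 589) = 269*(-212) = -57028)
y*(-54) = -57028*(-54) = 3079512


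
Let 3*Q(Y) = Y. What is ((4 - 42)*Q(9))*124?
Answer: -14136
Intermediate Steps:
Q(Y) = Y/3
((4 - 42)*Q(9))*124 = ((4 - 42)*((⅓)*9))*124 = -38*3*124 = -114*124 = -14136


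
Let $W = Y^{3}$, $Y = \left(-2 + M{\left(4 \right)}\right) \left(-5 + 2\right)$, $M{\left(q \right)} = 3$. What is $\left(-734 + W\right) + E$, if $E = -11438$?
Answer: $-12199$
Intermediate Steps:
$Y = -3$ ($Y = \left(-2 + 3\right) \left(-5 + 2\right) = 1 \left(-3\right) = -3$)
$W = -27$ ($W = \left(-3\right)^{3} = -27$)
$\left(-734 + W\right) + E = \left(-734 - 27\right) - 11438 = -761 - 11438 = -12199$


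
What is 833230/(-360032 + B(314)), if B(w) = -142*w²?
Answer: -416615/7180332 ≈ -0.058022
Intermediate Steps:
833230/(-360032 + B(314)) = 833230/(-360032 - 142*314²) = 833230/(-360032 - 142*98596) = 833230/(-360032 - 14000632) = 833230/(-14360664) = 833230*(-1/14360664) = -416615/7180332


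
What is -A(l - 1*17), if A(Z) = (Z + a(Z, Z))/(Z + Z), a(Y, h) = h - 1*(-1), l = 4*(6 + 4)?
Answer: -47/46 ≈ -1.0217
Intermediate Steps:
l = 40 (l = 4*10 = 40)
a(Y, h) = 1 + h (a(Y, h) = h + 1 = 1 + h)
A(Z) = (1 + 2*Z)/(2*Z) (A(Z) = (Z + (1 + Z))/(Z + Z) = (1 + 2*Z)/((2*Z)) = (1 + 2*Z)*(1/(2*Z)) = (1 + 2*Z)/(2*Z))
-A(l - 1*17) = -(1/2 + (40 - 1*17))/(40 - 1*17) = -(1/2 + (40 - 17))/(40 - 17) = -(1/2 + 23)/23 = -47/(23*2) = -1*47/46 = -47/46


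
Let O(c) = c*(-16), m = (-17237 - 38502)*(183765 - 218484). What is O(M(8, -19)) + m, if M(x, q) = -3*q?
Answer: 1935201429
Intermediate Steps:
m = 1935202341 (m = -55739*(-34719) = 1935202341)
O(c) = -16*c
O(M(8, -19)) + m = -(-48)*(-19) + 1935202341 = -16*57 + 1935202341 = -912 + 1935202341 = 1935201429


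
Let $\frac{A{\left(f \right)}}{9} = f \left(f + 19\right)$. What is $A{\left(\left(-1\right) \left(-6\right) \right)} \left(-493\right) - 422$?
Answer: $-665972$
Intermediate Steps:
$A{\left(f \right)} = 9 f \left(19 + f\right)$ ($A{\left(f \right)} = 9 f \left(f + 19\right) = 9 f \left(19 + f\right)$)
$A{\left(\left(-1\right) \left(-6\right) \right)} \left(-493\right) - 422 = 9 \left(\left(-1\right) \left(-6\right)\right) \left(19 - -6\right) \left(-493\right) - 422 = 9 \cdot 6 \left(19 + 6\right) \left(-493\right) - 422 = 9 \cdot 6 \cdot 25 \left(-493\right) - 422 = 1350 \left(-493\right) - 422 = -665550 - 422 = -665972$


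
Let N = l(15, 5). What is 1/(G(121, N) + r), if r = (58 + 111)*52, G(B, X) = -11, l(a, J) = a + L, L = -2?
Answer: 1/8777 ≈ 0.00011393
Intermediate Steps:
l(a, J) = -2 + a (l(a, J) = a - 2 = -2 + a)
N = 13 (N = -2 + 15 = 13)
r = 8788 (r = 169*52 = 8788)
1/(G(121, N) + r) = 1/(-11 + 8788) = 1/8777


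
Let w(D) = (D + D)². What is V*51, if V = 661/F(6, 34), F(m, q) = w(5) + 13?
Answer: 33711/113 ≈ 298.33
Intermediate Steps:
w(D) = 4*D² (w(D) = (2*D)² = 4*D²)
F(m, q) = 113 (F(m, q) = 4*5² + 13 = 4*25 + 13 = 100 + 13 = 113)
V = 661/113 ≈ 5.8496
V*51 = (661/113)*51 = 33711/113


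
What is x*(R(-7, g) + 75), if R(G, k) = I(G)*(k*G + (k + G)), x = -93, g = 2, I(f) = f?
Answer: -19344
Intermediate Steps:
R(G, k) = G*(G + k + G*k) (R(G, k) = G*(k*G + (k + G)) = G*(G*k + (G + k)) = G*(G + k + G*k))
x*(R(-7, g) + 75) = -93*(-7*(-7 + 2 - 7*2) + 75) = -93*(-7*(-7 + 2 - 14) + 75) = -93*(-7*(-19) + 75) = -93*(133 + 75) = -93*208 = -19344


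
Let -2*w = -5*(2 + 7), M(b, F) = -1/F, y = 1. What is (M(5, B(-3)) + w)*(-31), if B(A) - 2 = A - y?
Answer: -713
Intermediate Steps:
B(A) = 1 + A (B(A) = 2 + (A - 1*1) = 2 + (A - 1) = 2 + (-1 + A) = 1 + A)
w = 45/2 (w = -(-5)*(2 + 7)/2 = -(-5)*9/2 = -½*(-45) = 45/2 ≈ 22.500)
(M(5, B(-3)) + w)*(-31) = (-1/(1 - 3) + 45/2)*(-31) = (-1/(-2) + 45/2)*(-31) = (-1*(-½) + 45/2)*(-31) = (½ + 45/2)*(-31) = 23*(-31) = -713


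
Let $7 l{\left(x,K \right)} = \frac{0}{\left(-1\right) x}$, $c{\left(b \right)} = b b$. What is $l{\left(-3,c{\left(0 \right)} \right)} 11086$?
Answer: $0$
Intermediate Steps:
$c{\left(b \right)} = b^{2}$
$l{\left(x,K \right)} = 0$ ($l{\left(x,K \right)} = \frac{0 \frac{1}{\left(-1\right) x}}{7} = \frac{0 \left(- \frac{1}{x}\right)}{7} = \frac{1}{7} \cdot 0 = 0$)
$l{\left(-3,c{\left(0 \right)} \right)} 11086 = 0 \cdot 11086 = 0$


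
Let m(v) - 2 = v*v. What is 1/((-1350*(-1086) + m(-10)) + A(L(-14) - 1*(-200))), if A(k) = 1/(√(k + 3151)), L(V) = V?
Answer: 4892716074/7173710093130947 - √3337/7173710093130947 ≈ 6.8203e-7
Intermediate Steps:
m(v) = 2 + v² (m(v) = 2 + v*v = 2 + v²)
A(k) = (3151 + k)^(-½) (A(k) = 1/(√(3151 + k)) = (3151 + k)^(-½))
1/((-1350*(-1086) + m(-10)) + A(L(-14) - 1*(-200))) = 1/((-1350*(-1086) + (2 + (-10)²)) + (3151 + (-14 - 1*(-200)))^(-½)) = 1/((1466100 + (2 + 100)) + (3151 + (-14 + 200))^(-½)) = 1/((1466100 + 102) + (3151 + 186)^(-½)) = 1/(1466202 + 3337^(-½)) = 1/(1466202 + √3337/3337)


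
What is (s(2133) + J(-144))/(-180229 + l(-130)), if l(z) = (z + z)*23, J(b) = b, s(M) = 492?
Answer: -12/6421 ≈ -0.0018689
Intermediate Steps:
l(z) = 46*z (l(z) = (2*z)*23 = 46*z)
(s(2133) + J(-144))/(-180229 + l(-130)) = (492 - 144)/(-180229 + 46*(-130)) = 348/(-180229 - 5980) = 348/(-186209) = 348*(-1/186209) = -12/6421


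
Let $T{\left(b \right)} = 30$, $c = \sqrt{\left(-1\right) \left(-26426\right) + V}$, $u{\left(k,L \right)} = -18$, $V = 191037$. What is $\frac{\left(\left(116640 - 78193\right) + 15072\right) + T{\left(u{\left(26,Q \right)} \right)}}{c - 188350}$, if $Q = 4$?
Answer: $- \frac{10085954150}{35475505037} - \frac{53549 \sqrt{217463}}{35475505037} \approx -0.28501$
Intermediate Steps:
$c = \sqrt{217463}$ ($c = \sqrt{\left(-1\right) \left(-26426\right) + 191037} = \sqrt{26426 + 191037} = \sqrt{217463} \approx 466.33$)
$\frac{\left(\left(116640 - 78193\right) + 15072\right) + T{\left(u{\left(26,Q \right)} \right)}}{c - 188350} = \frac{\left(\left(116640 - 78193\right) + 15072\right) + 30}{\sqrt{217463} - 188350} = \frac{\left(38447 + 15072\right) + 30}{-188350 + \sqrt{217463}} = \frac{53519 + 30}{-188350 + \sqrt{217463}} = \frac{53549}{-188350 + \sqrt{217463}}$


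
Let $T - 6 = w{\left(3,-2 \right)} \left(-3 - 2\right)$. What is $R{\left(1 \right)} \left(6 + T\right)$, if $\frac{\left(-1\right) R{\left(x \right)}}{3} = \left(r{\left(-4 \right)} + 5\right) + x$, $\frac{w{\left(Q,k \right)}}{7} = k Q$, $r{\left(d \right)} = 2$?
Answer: $-5328$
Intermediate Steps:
$w{\left(Q,k \right)} = 7 Q k$ ($w{\left(Q,k \right)} = 7 k Q = 7 Q k$)
$T = 216$ ($T = 6 + 7 \cdot 3 \left(-2\right) \left(-3 - 2\right) = 6 - -210 = 6 + 210 = 216$)
$R{\left(x \right)} = -21 - 3 x$ ($R{\left(x \right)} = - 3 \left(\left(2 + 5\right) + x\right) = - 3 \left(7 + x\right) = -21 - 3 x$)
$R{\left(1 \right)} \left(6 + T\right) = \left(-21 - 3\right) \left(6 + 216\right) = \left(-21 - 3\right) 222 = \left(-24\right) 222 = -5328$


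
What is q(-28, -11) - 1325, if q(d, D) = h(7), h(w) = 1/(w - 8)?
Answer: -1326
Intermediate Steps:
h(w) = 1/(-8 + w)
q(d, D) = -1 (q(d, D) = 1/(-8 + 7) = 1/(-1) = -1)
q(-28, -11) - 1325 = -1 - 1325 = -1326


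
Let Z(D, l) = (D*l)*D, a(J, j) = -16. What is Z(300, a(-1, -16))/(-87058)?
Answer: 720000/43529 ≈ 16.541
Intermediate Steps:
Z(D, l) = l*D²
Z(300, a(-1, -16))/(-87058) = -16*300²/(-87058) = -16*90000*(-1/87058) = -1440000*(-1/87058) = 720000/43529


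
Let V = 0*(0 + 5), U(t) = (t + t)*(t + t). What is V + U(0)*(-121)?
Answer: 0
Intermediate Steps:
U(t) = 4*t² (U(t) = (2*t)*(2*t) = 4*t²)
V = 0 (V = 0*5 = 0)
V + U(0)*(-121) = 0 + (4*0²)*(-121) = 0 + (4*0)*(-121) = 0 + 0*(-121) = 0 + 0 = 0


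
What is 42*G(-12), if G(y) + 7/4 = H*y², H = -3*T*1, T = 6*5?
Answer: -1088787/2 ≈ -5.4439e+5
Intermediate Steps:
T = 30
H = -90 (H = -3*30*1 = -90*1 = -90)
G(y) = -7/4 - 90*y²
42*G(-12) = 42*(-7/4 - 90*(-12)²) = 42*(-7/4 - 90*144) = 42*(-7/4 - 12960) = 42*(-51847/4) = -1088787/2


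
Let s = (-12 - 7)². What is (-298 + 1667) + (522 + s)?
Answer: 2252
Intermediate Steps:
s = 361 (s = (-19)² = 361)
(-298 + 1667) + (522 + s) = (-298 + 1667) + (522 + 361) = 1369 + 883 = 2252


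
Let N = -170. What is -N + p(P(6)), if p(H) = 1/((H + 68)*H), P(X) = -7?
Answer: 72589/427 ≈ 170.00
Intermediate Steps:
p(H) = 1/(H*(68 + H)) (p(H) = 1/((68 + H)*H) = 1/(H*(68 + H)))
-N + p(P(6)) = -1*(-170) + 1/((-7)*(68 - 7)) = 170 - 1/7/61 = 170 - 1/7*1/61 = 170 - 1/427 = 72589/427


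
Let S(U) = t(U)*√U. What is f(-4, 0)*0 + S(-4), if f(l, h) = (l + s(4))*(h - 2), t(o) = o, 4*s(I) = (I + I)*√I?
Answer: -8*I ≈ -8.0*I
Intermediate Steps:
s(I) = I^(3/2)/2 (s(I) = ((I + I)*√I)/4 = ((2*I)*√I)/4 = (2*I^(3/2))/4 = I^(3/2)/2)
f(l, h) = (-2 + h)*(4 + l) (f(l, h) = (l + 4^(3/2)/2)*(h - 2) = (l + (½)*8)*(-2 + h) = (l + 4)*(-2 + h) = (4 + l)*(-2 + h) = (-2 + h)*(4 + l))
S(U) = U^(3/2) (S(U) = U*√U = U^(3/2))
f(-4, 0)*0 + S(-4) = (-8 - 2*(-4) + 4*0 + 0*(-4))*0 + (-4)^(3/2) = (-8 + 8 + 0 + 0)*0 - 8*I = 0*0 - 8*I = 0 - 8*I = -8*I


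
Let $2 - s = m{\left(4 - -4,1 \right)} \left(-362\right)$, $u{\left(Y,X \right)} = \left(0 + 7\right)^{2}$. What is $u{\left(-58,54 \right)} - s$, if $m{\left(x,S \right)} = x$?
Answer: $-2849$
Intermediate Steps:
$u{\left(Y,X \right)} = 49$ ($u{\left(Y,X \right)} = 7^{2} = 49$)
$s = 2898$ ($s = 2 - \left(4 - -4\right) \left(-362\right) = 2 - \left(4 + 4\right) \left(-362\right) = 2 - 8 \left(-362\right) = 2 - -2896 = 2 + 2896 = 2898$)
$u{\left(-58,54 \right)} - s = 49 - 2898 = -2849$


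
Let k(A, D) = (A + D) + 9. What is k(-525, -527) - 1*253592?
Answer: -254635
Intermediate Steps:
k(A, D) = 9 + A + D
k(-525, -527) - 1*253592 = (9 - 525 - 527) - 1*253592 = -1043 - 253592 = -254635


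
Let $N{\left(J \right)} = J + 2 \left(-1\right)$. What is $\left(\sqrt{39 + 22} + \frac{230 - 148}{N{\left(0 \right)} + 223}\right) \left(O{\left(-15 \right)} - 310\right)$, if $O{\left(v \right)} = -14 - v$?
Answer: $- \frac{25338}{221} - 309 \sqrt{61} \approx -2528.0$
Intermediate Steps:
$N{\left(J \right)} = -2 + J$ ($N{\left(J \right)} = J - 2 = -2 + J$)
$\left(\sqrt{39 + 22} + \frac{230 - 148}{N{\left(0 \right)} + 223}\right) \left(O{\left(-15 \right)} - 310\right) = \left(\sqrt{39 + 22} + \frac{230 - 148}{\left(-2 + 0\right) + 223}\right) \left(\left(-14 - -15\right) - 310\right) = \left(\sqrt{61} + \frac{82}{-2 + 223}\right) \left(\left(-14 + 15\right) - 310\right) = \left(\sqrt{61} + \frac{82}{221}\right) \left(1 - 310\right) = \left(\sqrt{61} + 82 \cdot \frac{1}{221}\right) \left(-309\right) = \left(\sqrt{61} + \frac{82}{221}\right) \left(-309\right) = \left(\frac{82}{221} + \sqrt{61}\right) \left(-309\right) = - \frac{25338}{221} - 309 \sqrt{61}$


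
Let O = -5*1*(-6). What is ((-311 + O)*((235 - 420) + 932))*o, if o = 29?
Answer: -6087303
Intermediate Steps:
O = 30 (O = -5*(-6) = 30)
((-311 + O)*((235 - 420) + 932))*o = ((-311 + 30)*((235 - 420) + 932))*29 = -281*(-185 + 932)*29 = -281*747*29 = -209907*29 = -6087303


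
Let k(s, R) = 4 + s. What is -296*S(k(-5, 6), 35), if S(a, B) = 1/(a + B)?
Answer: -148/17 ≈ -8.7059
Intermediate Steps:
S(a, B) = 1/(B + a)
-296*S(k(-5, 6), 35) = -296/(35 + (4 - 5)) = -296/(35 - 1) = -296/34 = -296*1/34 = -148/17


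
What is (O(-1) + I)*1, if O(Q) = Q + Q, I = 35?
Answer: 33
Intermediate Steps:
O(Q) = 2*Q
(O(-1) + I)*1 = (2*(-1) + 35)*1 = (-2 + 35)*1 = 33*1 = 33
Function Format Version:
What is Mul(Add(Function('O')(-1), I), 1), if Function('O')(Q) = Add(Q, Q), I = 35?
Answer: 33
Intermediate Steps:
Function('O')(Q) = Mul(2, Q)
Mul(Add(Function('O')(-1), I), 1) = Mul(Add(Mul(2, -1), 35), 1) = Mul(Add(-2, 35), 1) = Mul(33, 1) = 33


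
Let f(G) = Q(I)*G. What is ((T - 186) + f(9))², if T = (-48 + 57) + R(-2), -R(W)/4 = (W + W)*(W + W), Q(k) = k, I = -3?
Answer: 71824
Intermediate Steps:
R(W) = -16*W² (R(W) = -4*(W + W)*(W + W) = -4*2*W*2*W = -16*W²)
T = -55 (T = (-48 + 57) - 16*(-2)² = 9 - 16*4 = 9 - 64 = -55)
f(G) = -3*G
((T - 186) + f(9))² = ((-55 - 186) - 3*9)² = (-241 - 27)² = (-268)² = 71824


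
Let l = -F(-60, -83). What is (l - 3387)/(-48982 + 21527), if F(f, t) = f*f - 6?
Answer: 6981/27455 ≈ 0.25427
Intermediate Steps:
F(f, t) = -6 + f**2 (F(f, t) = f**2 - 6 = -6 + f**2)
l = -3594 (l = -(-6 + (-60)**2) = -(-6 + 3600) = -1*3594 = -3594)
(l - 3387)/(-48982 + 21527) = (-3594 - 3387)/(-48982 + 21527) = -6981/(-27455) = -6981*(-1/27455) = 6981/27455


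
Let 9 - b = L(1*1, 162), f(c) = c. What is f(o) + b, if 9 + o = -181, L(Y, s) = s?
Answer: -343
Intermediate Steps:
o = -190 (o = -9 - 181 = -190)
b = -153 (b = 9 - 1*162 = 9 - 162 = -153)
f(o) + b = -190 - 153 = -343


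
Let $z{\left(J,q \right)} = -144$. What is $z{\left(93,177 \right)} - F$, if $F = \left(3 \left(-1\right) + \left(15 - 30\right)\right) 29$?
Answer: $378$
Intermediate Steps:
$F = -522$ ($F = \left(-3 - 15\right) 29 = \left(-18\right) 29 = -522$)
$z{\left(93,177 \right)} - F = -144 - -522 = -144 + 522 = 378$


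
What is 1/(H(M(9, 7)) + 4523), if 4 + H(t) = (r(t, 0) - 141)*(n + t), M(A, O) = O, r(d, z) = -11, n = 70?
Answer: -1/7185 ≈ -0.00013918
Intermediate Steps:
H(t) = -10644 - 152*t (H(t) = -4 + (-11 - 141)*(70 + t) = -4 - 152*(70 + t) = -4 + (-10640 - 152*t) = -10644 - 152*t)
1/(H(M(9, 7)) + 4523) = 1/((-10644 - 152*7) + 4523) = 1/((-10644 - 1064) + 4523) = 1/(-11708 + 4523) = 1/(-7185) = -1/7185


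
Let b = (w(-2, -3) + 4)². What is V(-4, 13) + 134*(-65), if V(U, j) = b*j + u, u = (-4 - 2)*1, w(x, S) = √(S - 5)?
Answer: -8612 + 208*I*√2 ≈ -8612.0 + 294.16*I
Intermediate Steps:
w(x, S) = √(-5 + S)
u = -6 (u = -6*1 = -6)
b = (4 + 2*I*√2)² (b = (√(-5 - 3) + 4)² = (√(-8) + 4)² = (2*I*√2 + 4)² = (4 + 2*I*√2)² ≈ 8.0 + 22.627*I)
V(U, j) = -6 + j*(8 + 16*I*√2) (V(U, j) = (8 + 16*I*√2)*j - 6 = j*(8 + 16*I*√2) - 6 = -6 + j*(8 + 16*I*√2))
V(-4, 13) + 134*(-65) = (-6 + 8*13 + 16*I*13*√2) + 134*(-65) = (-6 + 104 + 208*I*√2) - 8710 = (98 + 208*I*√2) - 8710 = -8612 + 208*I*√2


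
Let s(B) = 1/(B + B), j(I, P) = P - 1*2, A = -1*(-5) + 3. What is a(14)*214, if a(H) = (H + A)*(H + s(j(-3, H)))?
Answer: 396649/6 ≈ 66108.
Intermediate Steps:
A = 8 (A = 5 + 3 = 8)
j(I, P) = -2 + P (j(I, P) = P - 2 = -2 + P)
s(B) = 1/(2*B)
a(H) = (8 + H)*(H + 1/(2*(-2 + H))) (a(H) = (H + 8)*(H + 1/(2*(-2 + H))) = (8 + H)*(H + 1/(2*(-2 + H))))
a(14)*214 = ((4 + (½)*14 + 14*(-2 + 14)*(8 + 14))/(-2 + 14))*214 = ((4 + 7 + 14*12*22)/12)*214 = ((4 + 7 + 3696)/12)*214 = ((1/12)*3707)*214 = (3707/12)*214 = 396649/6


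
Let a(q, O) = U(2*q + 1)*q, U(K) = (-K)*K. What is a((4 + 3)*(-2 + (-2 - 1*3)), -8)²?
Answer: 212558803681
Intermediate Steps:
U(K) = -K²
a(q, O) = -q*(1 + 2*q)² (a(q, O) = (-(2*q + 1)²)*q = (-(1 + 2*q)²)*q = -q*(1 + 2*q)²)
a((4 + 3)*(-2 + (-2 - 1*3)), -8)² = (-(4 + 3)*(-2 + (-2 - 1*3))*(1 + 2*((4 + 3)*(-2 + (-2 - 1*3))))²)² = (-7*(-2 + (-2 - 3))*(1 + 2*(7*(-2 + (-2 - 3))))²)² = (-7*(-2 - 5)*(1 + 2*(7*(-2 - 5)))²)² = (-7*(-7)*(1 + 2*(7*(-7)))²)² = (-1*(-49)*(1 + 2*(-49))²)² = (-1*(-49)*(1 - 98)²)² = (-1*(-49)*(-97)²)² = (-1*(-49)*9409)² = 461041² = 212558803681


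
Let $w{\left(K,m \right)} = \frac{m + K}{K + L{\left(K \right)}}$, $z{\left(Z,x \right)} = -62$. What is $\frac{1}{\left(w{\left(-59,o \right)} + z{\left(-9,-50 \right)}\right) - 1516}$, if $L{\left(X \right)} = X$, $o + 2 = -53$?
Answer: $- \frac{59}{93045} \approx -0.0006341$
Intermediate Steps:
$o = -55$ ($o = -2 - 53 = -55$)
$w{\left(K,m \right)} = \frac{K + m}{2 K}$ ($w{\left(K,m \right)} = \frac{m + K}{K + K} = \frac{K + m}{2 K}$)
$\frac{1}{\left(w{\left(-59,o \right)} + z{\left(-9,-50 \right)}\right) - 1516} = \frac{1}{\left(\frac{-59 - 55}{2 \left(-59\right)} - 62\right) - 1516} = \frac{1}{\left(\frac{1}{2} \left(- \frac{1}{59}\right) \left(-114\right) - 62\right) - 1516} = \frac{1}{\left(\frac{57}{59} - 62\right) - 1516} = \frac{1}{- \frac{3601}{59} - 1516} = \frac{1}{- \frac{93045}{59}} = - \frac{59}{93045}$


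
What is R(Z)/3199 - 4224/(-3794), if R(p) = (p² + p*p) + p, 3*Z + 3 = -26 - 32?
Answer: 10653845/7802361 ≈ 1.3655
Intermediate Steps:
Z = -61/3 (Z = -1 + (-26 - 32)/3 = -1 + (⅓)*(-58) = -1 - 58/3 = -61/3 ≈ -20.333)
R(p) = p + 2*p² (R(p) = (p² + p²) + p = 2*p² + p = p + 2*p²)
R(Z)/3199 - 4224/(-3794) = -61*(1 + 2*(-61/3))/3/3199 - 4224/(-3794) = -61*(1 - 122/3)/3*(1/3199) - 4224*(-1/3794) = -61/3*(-119/3)*(1/3199) + 2112/1897 = (7259/9)*(1/3199) + 2112/1897 = 1037/4113 + 2112/1897 = 10653845/7802361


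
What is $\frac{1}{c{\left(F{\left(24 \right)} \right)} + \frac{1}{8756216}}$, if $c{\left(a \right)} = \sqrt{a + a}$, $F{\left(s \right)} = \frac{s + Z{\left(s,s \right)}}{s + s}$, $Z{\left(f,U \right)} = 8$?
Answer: $- \frac{26268648}{306685274554621} + \frac{153342637277312 \sqrt{3}}{306685274554621} \approx 0.86602$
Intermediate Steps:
$F{\left(s \right)} = \frac{8 + s}{2 s}$ ($F{\left(s \right)} = \frac{s + 8}{s + s} = \frac{8 + s}{2 s}$)
$c{\left(a \right)} = \sqrt{2} \sqrt{a}$ ($c{\left(a \right)} = \sqrt{2 a} = \sqrt{2} \sqrt{a}$)
$\frac{1}{c{\left(F{\left(24 \right)} \right)} + \frac{1}{8756216}} = \frac{1}{\sqrt{2} \sqrt{\frac{8 + 24}{2 \cdot 24}} + \frac{1}{8756216}} = \frac{1}{\sqrt{2} \sqrt{\frac{1}{2} \cdot \frac{1}{24} \cdot 32} + \frac{1}{8756216}} = \frac{1}{\sqrt{2} \sqrt{\frac{2}{3}} + \frac{1}{8756216}} = \frac{1}{\sqrt{2} \frac{\sqrt{6}}{3} + \frac{1}{8756216}} = \frac{1}{\frac{2 \sqrt{3}}{3} + \frac{1}{8756216}} = \frac{1}{\frac{1}{8756216} + \frac{2 \sqrt{3}}{3}}$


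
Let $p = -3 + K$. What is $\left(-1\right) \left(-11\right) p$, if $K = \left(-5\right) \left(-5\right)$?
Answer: $242$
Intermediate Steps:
$K = 25$
$p = 22$ ($p = -3 + 25 = 22$)
$\left(-1\right) \left(-11\right) p = \left(-1\right) \left(-11\right) 22 = 11 \cdot 22 = 242$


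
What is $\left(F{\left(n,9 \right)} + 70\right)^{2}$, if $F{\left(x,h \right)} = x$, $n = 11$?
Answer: $6561$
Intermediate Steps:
$\left(F{\left(n,9 \right)} + 70\right)^{2} = \left(11 + 70\right)^{2} = 81^{2} = 6561$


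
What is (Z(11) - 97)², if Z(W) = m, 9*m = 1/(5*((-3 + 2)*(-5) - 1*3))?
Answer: 76195441/8100 ≈ 9406.8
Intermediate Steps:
m = 1/90 (m = (1/(5*((-3 + 2)*(-5) - 1*3)))/9 = (1/(5*(-1*(-5) - 3)))/9 = (1/(5*(5 - 3)))/9 = (1/(5*2))/9 = (1/10)/9 = (1*(⅒))/9 = (⅑)*(⅒) = 1/90 ≈ 0.011111)
Z(W) = 1/90
(Z(11) - 97)² = (1/90 - 97)² = (-8729/90)² = 76195441/8100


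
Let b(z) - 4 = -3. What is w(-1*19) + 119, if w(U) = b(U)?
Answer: 120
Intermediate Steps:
b(z) = 1 (b(z) = 4 - 3 = 1)
w(U) = 1
w(-1*19) + 119 = 1 + 119 = 120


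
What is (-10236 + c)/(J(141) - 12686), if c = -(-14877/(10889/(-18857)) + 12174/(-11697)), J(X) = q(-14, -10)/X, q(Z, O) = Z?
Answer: 43099352962809/15188624572828 ≈ 2.8376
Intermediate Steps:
J(X) = -14/X
c = -1093764073949/42456211 (c = -(-14877/(10889*(-1/18857)) + 12174*(-1/11697)) = -(-14877/(-10889/18857) - 4058/3899) = -(-14877*(-18857/10889) - 4058/3899) = -(280535589/10889 - 4058/3899) = -1*1093764073949/42456211 = -1093764073949/42456211 ≈ -25762.)
(-10236 + c)/(J(141) - 12686) = (-10236 - 1093764073949/42456211)/(-14/141 - 12686) = -1528345849745/(42456211*(-14*1/141 - 12686)) = -1528345849745/(42456211*(-14/141 - 12686)) = -1528345849745/(42456211*(-1788740/141)) = -1528345849745/42456211*(-141/1788740) = 43099352962809/15188624572828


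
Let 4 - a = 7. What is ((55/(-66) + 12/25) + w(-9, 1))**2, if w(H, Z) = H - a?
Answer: 908209/22500 ≈ 40.365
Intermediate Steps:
a = -3 (a = 4 - 1*7 = 4 - 7 = -3)
w(H, Z) = 3 + H (w(H, Z) = H - 1*(-3) = H + 3 = 3 + H)
((55/(-66) + 12/25) + w(-9, 1))**2 = ((55/(-66) + 12/25) + (3 - 9))**2 = ((55*(-1/66) + 12*(1/25)) - 6)**2 = ((-5/6 + 12/25) - 6)**2 = (-53/150 - 6)**2 = (-953/150)**2 = 908209/22500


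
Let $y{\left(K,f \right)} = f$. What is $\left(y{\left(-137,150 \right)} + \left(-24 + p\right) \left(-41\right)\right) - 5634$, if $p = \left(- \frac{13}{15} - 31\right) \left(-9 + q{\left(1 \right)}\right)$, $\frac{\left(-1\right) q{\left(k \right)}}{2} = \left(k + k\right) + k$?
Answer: $-24098$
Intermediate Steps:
$q{\left(k \right)} = - 6 k$ ($q{\left(k \right)} = - 2 \left(\left(k + k\right) + k\right) = - 2 \left(2 k + k\right) = - 2 \cdot 3 k = - 6 k$)
$p = 478$ ($p = \left(- \frac{13}{15} - 31\right) \left(-9 - 6\right) = \left(\left(-13\right) \frac{1}{15} - 31\right) \left(-9 - 6\right) = \left(- \frac{13}{15} - 31\right) \left(-15\right) = \left(- \frac{478}{15}\right) \left(-15\right) = 478$)
$\left(y{\left(-137,150 \right)} + \left(-24 + p\right) \left(-41\right)\right) - 5634 = \left(150 + \left(-24 + 478\right) \left(-41\right)\right) - 5634 = \left(150 + 454 \left(-41\right)\right) - 5634 = \left(150 - 18614\right) - 5634 = -18464 - 5634 = -24098$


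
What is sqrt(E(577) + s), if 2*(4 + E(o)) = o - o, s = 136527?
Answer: sqrt(136523) ≈ 369.49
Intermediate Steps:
E(o) = -4 (E(o) = -4 + (o - o)/2 = -4 + (1/2)*0 = -4 + 0 = -4)
sqrt(E(577) + s) = sqrt(-4 + 136527) = sqrt(136523)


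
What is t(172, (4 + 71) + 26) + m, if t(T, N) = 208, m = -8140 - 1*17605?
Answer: -25537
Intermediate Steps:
m = -25745 (m = -8140 - 17605 = -25745)
t(172, (4 + 71) + 26) + m = 208 - 25745 = -25537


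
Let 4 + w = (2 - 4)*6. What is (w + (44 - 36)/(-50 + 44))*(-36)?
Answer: 624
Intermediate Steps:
w = -16 (w = -4 + (2 - 4)*6 = -4 - 2*6 = -4 - 12 = -16)
(w + (44 - 36)/(-50 + 44))*(-36) = (-16 + (44 - 36)/(-50 + 44))*(-36) = (-16 + 8/(-6))*(-36) = (-16 + 8*(-⅙))*(-36) = (-16 - 4/3)*(-36) = -52/3*(-36) = 624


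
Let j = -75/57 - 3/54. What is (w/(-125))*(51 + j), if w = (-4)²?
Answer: -135784/21375 ≈ -6.3525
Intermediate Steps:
j = -469/342 (j = -75*1/57 - 3*1/54 = -25/19 - 1/18 = -469/342 ≈ -1.3713)
w = 16
(w/(-125))*(51 + j) = (16/(-125))*(51 - 469/342) = (16*(-1/125))*(16973/342) = -16/125*16973/342 = -135784/21375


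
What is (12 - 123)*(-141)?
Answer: 15651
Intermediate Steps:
(12 - 123)*(-141) = -111*(-141) = 15651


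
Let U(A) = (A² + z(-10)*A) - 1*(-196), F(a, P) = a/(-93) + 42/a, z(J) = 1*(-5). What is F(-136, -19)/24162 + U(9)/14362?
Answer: 17777242003/1097260304328 ≈ 0.016201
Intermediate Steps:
z(J) = -5
F(a, P) = 42/a - a/93 (F(a, P) = a*(-1/93) + 42/a = -a/93 + 42/a = 42/a - a/93)
U(A) = 196 + A² - 5*A (U(A) = (A² - 5*A) - 1*(-196) = (A² - 5*A) + 196 = 196 + A² - 5*A)
F(-136, -19)/24162 + U(9)/14362 = (42/(-136) - 1/93*(-136))/24162 + (196 + 9² - 5*9)/14362 = (42*(-1/136) + 136/93)*(1/24162) + (196 + 81 - 45)*(1/14362) = (-21/68 + 136/93)*(1/24162) + 232*(1/14362) = (7295/6324)*(1/24162) + 116/7181 = 7295/152800488 + 116/7181 = 17777242003/1097260304328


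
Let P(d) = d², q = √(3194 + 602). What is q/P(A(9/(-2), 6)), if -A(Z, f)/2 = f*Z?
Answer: √949/1458 ≈ 0.021129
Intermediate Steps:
A(Z, f) = -2*Z*f (A(Z, f) = -2*f*Z = -2*Z*f)
q = 2*√949 (q = √3796 = 2*√949 ≈ 61.612)
q/P(A(9/(-2), 6)) = (2*√949)/((-2*9/(-2)*6)²) = (2*√949)/((-2*9*(-½)*6)²) = (2*√949)/((-2*(-9/2)*6)²) = (2*√949)/(54²) = (2*√949)/2916 = (2*√949)*(1/2916) = √949/1458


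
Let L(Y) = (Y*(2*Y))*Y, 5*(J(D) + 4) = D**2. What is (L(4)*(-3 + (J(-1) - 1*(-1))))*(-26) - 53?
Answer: 96247/5 ≈ 19249.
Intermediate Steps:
J(D) = -4 + D**2/5
L(Y) = 2*Y**3 (L(Y) = (2*Y**2)*Y = 2*Y**3)
(L(4)*(-3 + (J(-1) - 1*(-1))))*(-26) - 53 = ((2*4**3)*(-3 + ((-4 + (1/5)*(-1)**2) - 1*(-1))))*(-26) - 53 = ((2*64)*(-3 + ((-4 + (1/5)*1) + 1)))*(-26) - 53 = (128*(-3 + ((-4 + 1/5) + 1)))*(-26) - 53 = (128*(-3 + (-19/5 + 1)))*(-26) - 53 = (128*(-3 - 14/5))*(-26) - 53 = (128*(-29/5))*(-26) - 53 = -3712/5*(-26) - 53 = 96512/5 - 53 = 96247/5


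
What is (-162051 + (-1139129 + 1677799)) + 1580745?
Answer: 1957364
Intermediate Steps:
(-162051 + (-1139129 + 1677799)) + 1580745 = (-162051 + 538670) + 1580745 = 376619 + 1580745 = 1957364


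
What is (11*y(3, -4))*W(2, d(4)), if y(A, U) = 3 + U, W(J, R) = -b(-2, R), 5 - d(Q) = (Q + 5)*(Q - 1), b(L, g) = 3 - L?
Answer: 55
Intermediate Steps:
d(Q) = 5 - (-1 + Q)*(5 + Q) (d(Q) = 5 - (Q + 5)*(Q - 1) = 5 - (5 + Q)*(-1 + Q) = 5 - (-1 + Q)*(5 + Q))
W(J, R) = -5 (W(J, R) = -(3 - 1*(-2)) = -(3 + 2) = -1*5 = -5)
(11*y(3, -4))*W(2, d(4)) = (11*(3 - 4))*(-5) = (11*(-1))*(-5) = -11*(-5) = 55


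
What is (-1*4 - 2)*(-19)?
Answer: 114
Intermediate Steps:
(-1*4 - 2)*(-19) = (-4 - 2)*(-19) = -6*(-19) = 114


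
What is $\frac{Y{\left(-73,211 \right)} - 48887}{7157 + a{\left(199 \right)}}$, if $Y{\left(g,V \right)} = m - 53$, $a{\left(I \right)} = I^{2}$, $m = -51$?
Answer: $- \frac{48991}{46758} \approx -1.0478$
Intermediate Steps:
$Y{\left(g,V \right)} = -104$ ($Y{\left(g,V \right)} = -51 - 53 = -104$)
$\frac{Y{\left(-73,211 \right)} - 48887}{7157 + a{\left(199 \right)}} = \frac{-104 - 48887}{7157 + 199^{2}} = - \frac{48991}{7157 + 39601} = - \frac{48991}{46758}$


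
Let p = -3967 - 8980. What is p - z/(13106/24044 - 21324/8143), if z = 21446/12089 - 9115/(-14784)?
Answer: -3049858362341936581/235585846690656 ≈ -12946.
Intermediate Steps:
z = 5548687/2321088 (z = 21446*(1/12089) - 9115*(-1/14784) = 21446/12089 + 9115/14784 = 5548687/2321088 ≈ 2.3906)
p = -12947
p - z/(13106/24044 - 21324/8143) = -12947 - 5548687/(2321088*(13106/24044 - 21324/8143)) = -12947 - 5548687/(2321088*(13106*(1/24044) - 21324*1/8143)) = -12947 - 5548687/(2321088*(6553/12022 - 21324/8143)) = -12947 - 5548687/(2321088*(-202996049/97895146)) = -12947 - 5548687*(-97895146)/(2321088*202996049) = -12947 - 1*(-271594761986651/235585846690656) = -12947 + 271594761986651/235585846690656 = -3049858362341936581/235585846690656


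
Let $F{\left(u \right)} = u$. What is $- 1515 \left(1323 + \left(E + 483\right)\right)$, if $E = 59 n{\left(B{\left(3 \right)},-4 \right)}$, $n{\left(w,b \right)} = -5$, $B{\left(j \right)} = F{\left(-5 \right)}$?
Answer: $-2289165$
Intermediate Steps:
$B{\left(j \right)} = -5$
$E = -295$ ($E = 59 \left(-5\right) = -295$)
$- 1515 \left(1323 + \left(E + 483\right)\right) = - 1515 \left(1323 + \left(-295 + 483\right)\right) = - 1515 \left(1323 + 188\right) = \left(-1515\right) 1511 = -2289165$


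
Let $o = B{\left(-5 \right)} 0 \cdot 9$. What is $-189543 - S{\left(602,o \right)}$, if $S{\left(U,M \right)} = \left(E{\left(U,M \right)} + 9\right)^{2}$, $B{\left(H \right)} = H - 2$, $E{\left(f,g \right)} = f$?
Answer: $-562864$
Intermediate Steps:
$B{\left(H \right)} = -2 + H$ ($B{\left(H \right)} = H - 2 = -2 + H$)
$o = 0$ ($o = \left(-2 - 5\right) 0 \cdot 9 = \left(-7\right) 0 \cdot 9 = 0 \cdot 9 = 0$)
$S{\left(U,M \right)} = \left(9 + U\right)^{2}$ ($S{\left(U,M \right)} = \left(U + 9\right)^{2} = \left(9 + U\right)^{2}$)
$-189543 - S{\left(602,o \right)} = -189543 - \left(9 + 602\right)^{2} = -189543 - 611^{2} = -189543 - 373321 = -562864$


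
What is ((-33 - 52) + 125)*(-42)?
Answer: -1680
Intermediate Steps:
((-33 - 52) + 125)*(-42) = (-85 + 125)*(-42) = 40*(-42) = -1680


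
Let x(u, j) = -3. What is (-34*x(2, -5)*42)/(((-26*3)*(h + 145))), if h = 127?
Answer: -21/104 ≈ -0.20192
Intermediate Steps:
(-34*x(2, -5)*42)/(((-26*3)*(h + 145))) = (-34*(-3)*42)/(((-26*3)*(127 + 145))) = (102*42)/((-78*272)) = 4284/(-21216) = 4284*(-1/21216) = -21/104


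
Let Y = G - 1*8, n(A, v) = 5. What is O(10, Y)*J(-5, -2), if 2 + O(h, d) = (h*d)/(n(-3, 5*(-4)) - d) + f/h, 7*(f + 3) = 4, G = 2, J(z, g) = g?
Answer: 5927/385 ≈ 15.395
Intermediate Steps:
f = -17/7 (f = -3 + (⅐)*4 = -3 + 4/7 = -17/7 ≈ -2.4286)
Y = -6 (Y = 2 - 1*8 = 2 - 8 = -6)
O(h, d) = -2 - 17/(7*h) + d*h/(5 - d) (O(h, d) = -2 + ((h*d)/(5 - d) - 17/(7*h)) = -2 + ((d*h)/(5 - d) - 17/(7*h)) = -2 + (d*h/(5 - d) - 17/(7*h)) = -2 + (-17/(7*h) + d*h/(5 - d)) = -2 - 17/(7*h) + d*h/(5 - d))
O(10, Y)*J(-5, -2) = ((⅐)*(85 - 17*(-6) + 70*10 - 14*(-6)*10 - 7*(-6)*10²)/(10*(-5 - 6)))*(-2) = ((⅐)*(⅒)*(85 + 102 + 700 + 840 - 7*(-6)*100)/(-11))*(-2) = ((⅐)*(⅒)*(-1/11)*(85 + 102 + 700 + 840 + 4200))*(-2) = ((⅐)*(⅒)*(-1/11)*5927)*(-2) = -5927/770*(-2) = 5927/385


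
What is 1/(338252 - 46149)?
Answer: 1/292103 ≈ 3.4235e-6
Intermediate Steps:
1/(338252 - 46149) = 1/292103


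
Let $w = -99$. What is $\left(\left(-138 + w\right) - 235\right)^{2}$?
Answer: $222784$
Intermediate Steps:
$\left(\left(-138 + w\right) - 235\right)^{2} = \left(\left(-138 - 99\right) - 235\right)^{2} = \left(-237 - 235\right)^{2} = \left(-472\right)^{2} = 222784$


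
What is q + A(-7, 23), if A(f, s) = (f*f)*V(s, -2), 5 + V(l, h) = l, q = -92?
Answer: 790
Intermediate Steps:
V(l, h) = -5 + l
A(f, s) = f**2*(-5 + s) (A(f, s) = (f*f)*(-5 + s) = f**2*(-5 + s))
q + A(-7, 23) = -92 + (-7)**2*(-5 + 23) = -92 + 49*18 = -92 + 882 = 790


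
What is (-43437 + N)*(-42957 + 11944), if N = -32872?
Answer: 2366571017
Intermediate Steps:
(-43437 + N)*(-42957 + 11944) = (-43437 - 32872)*(-42957 + 11944) = -76309*(-31013) = 2366571017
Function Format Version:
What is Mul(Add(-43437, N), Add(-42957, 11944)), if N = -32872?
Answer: 2366571017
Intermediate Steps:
Mul(Add(-43437, N), Add(-42957, 11944)) = Mul(Add(-43437, -32872), Add(-42957, 11944)) = Mul(-76309, -31013) = 2366571017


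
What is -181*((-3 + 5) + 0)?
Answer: -362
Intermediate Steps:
-181*((-3 + 5) + 0) = -181*(2 + 0) = -181*2 = -362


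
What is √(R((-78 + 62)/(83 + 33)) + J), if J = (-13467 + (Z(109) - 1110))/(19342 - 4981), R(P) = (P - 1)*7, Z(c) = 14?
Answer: I*√1557476615742/416469 ≈ 2.9966*I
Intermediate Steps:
R(P) = -7 + 7*P (R(P) = (-1 + P)*7 = -7 + 7*P)
J = -14563/14361 (J = (-13467 + (14 - 1110))/(19342 - 4981) = (-13467 - 1096)/14361 = -14563*1/14361 = -14563/14361 ≈ -1.0141)
√(R((-78 + 62)/(83 + 33)) + J) = √((-7 + 7*((-78 + 62)/(83 + 33))) - 14563/14361) = √((-7 + 7*(-16/116)) - 14563/14361) = √((-7 + 7*(-16*1/116)) - 14563/14361) = √((-7 + 7*(-4/29)) - 14563/14361) = √((-7 - 28/29) - 14563/14361) = √(-231/29 - 14563/14361) = √(-3739718/416469) = I*√1557476615742/416469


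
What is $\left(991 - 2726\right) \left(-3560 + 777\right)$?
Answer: $4828505$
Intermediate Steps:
$\left(991 - 2726\right) \left(-3560 + 777\right) = \left(-1735\right) \left(-2783\right) = 4828505$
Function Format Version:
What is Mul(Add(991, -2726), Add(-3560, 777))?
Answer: 4828505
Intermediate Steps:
Mul(Add(991, -2726), Add(-3560, 777)) = Mul(-1735, -2783) = 4828505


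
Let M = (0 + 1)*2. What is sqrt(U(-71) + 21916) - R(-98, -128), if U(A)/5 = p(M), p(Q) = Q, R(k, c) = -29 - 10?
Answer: 39 + sqrt(21926) ≈ 187.07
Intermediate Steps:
R(k, c) = -39
M = 2 (M = 1*2 = 2)
U(A) = 10 (U(A) = 5*2 = 10)
sqrt(U(-71) + 21916) - R(-98, -128) = sqrt(10 + 21916) - 1*(-39) = sqrt(21926) + 39 = 39 + sqrt(21926)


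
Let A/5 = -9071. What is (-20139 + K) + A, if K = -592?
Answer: -66086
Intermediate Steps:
A = -45355 (A = 5*(-9071) = -45355)
(-20139 + K) + A = (-20139 - 592) - 45355 = -20731 - 45355 = -66086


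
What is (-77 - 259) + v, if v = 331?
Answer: -5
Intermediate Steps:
(-77 - 259) + v = (-77 - 259) + 331 = -336 + 331 = -5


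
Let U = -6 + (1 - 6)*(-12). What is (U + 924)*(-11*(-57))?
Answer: 613206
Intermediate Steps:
U = 54 (U = -6 - 5*(-12) = -6 + 60 = 54)
(U + 924)*(-11*(-57)) = (54 + 924)*(-11*(-57)) = 978*627 = 613206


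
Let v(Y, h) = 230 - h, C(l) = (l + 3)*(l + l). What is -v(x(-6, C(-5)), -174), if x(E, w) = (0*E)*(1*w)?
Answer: -404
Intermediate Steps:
C(l) = 2*l*(3 + l) (C(l) = (3 + l)*(2*l) = 2*l*(3 + l))
x(E, w) = 0 (x(E, w) = 0*w = 0)
-v(x(-6, C(-5)), -174) = -(230 - 1*(-174)) = -(230 + 174) = -1*404 = -404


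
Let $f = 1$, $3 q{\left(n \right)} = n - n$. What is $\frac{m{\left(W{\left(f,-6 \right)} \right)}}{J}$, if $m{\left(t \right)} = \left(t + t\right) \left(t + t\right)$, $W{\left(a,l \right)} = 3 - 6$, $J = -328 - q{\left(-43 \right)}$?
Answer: $- \frac{9}{82} \approx -0.10976$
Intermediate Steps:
$q{\left(n \right)} = 0$ ($q{\left(n \right)} = \frac{n - n}{3} = \frac{1}{3} \cdot 0 = 0$)
$J = -328$ ($J = -328 - 0 = -328 + 0 = -328$)
$W{\left(a,l \right)} = -3$ ($W{\left(a,l \right)} = 3 - 6 = -3$)
$m{\left(t \right)} = 4 t^{2}$ ($m{\left(t \right)} = 2 t 2 t = 4 t^{2}$)
$\frac{m{\left(W{\left(f,-6 \right)} \right)}}{J} = \frac{4 \left(-3\right)^{2}}{-328} = 4 \cdot 9 \left(- \frac{1}{328}\right) = 36 \left(- \frac{1}{328}\right) = - \frac{9}{82}$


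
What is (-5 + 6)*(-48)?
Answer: -48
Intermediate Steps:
(-5 + 6)*(-48) = 1*(-48) = -48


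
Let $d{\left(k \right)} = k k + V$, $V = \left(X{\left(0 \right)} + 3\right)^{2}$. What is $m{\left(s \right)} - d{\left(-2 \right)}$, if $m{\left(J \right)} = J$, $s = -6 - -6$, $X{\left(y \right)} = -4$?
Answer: $-5$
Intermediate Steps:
$s = 0$ ($s = -6 + 6 = 0$)
$V = 1$ ($V = \left(-4 + 3\right)^{2} = \left(-1\right)^{2} = 1$)
$d{\left(k \right)} = 1 + k^{2}$ ($d{\left(k \right)} = k k + 1 = k^{2} + 1 = 1 + k^{2}$)
$m{\left(s \right)} - d{\left(-2 \right)} = 0 - \left(1 + \left(-2\right)^{2}\right) = 0 - \left(1 + 4\right) = 0 - 5 = -5$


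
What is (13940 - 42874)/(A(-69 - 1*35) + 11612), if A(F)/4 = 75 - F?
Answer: -629/268 ≈ -2.3470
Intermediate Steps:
A(F) = 300 - 4*F (A(F) = 4*(75 - F) = 300 - 4*F)
(13940 - 42874)/(A(-69 - 1*35) + 11612) = (13940 - 42874)/((300 - 4*(-69 - 1*35)) + 11612) = -28934/((300 - 4*(-69 - 35)) + 11612) = -28934/((300 - 4*(-104)) + 11612) = -28934/((300 + 416) + 11612) = -28934/(716 + 11612) = -28934/12328 = -28934*1/12328 = -629/268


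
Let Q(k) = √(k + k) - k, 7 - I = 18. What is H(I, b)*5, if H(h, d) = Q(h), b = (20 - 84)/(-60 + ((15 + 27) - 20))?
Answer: 55 + 5*I*√22 ≈ 55.0 + 23.452*I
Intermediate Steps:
I = -11 (I = 7 - 1*18 = 7 - 18 = -11)
b = 32/19 (b = -64/(-60 + (42 - 20)) = -64/(-60 + 22) = -64/(-38) = -64*(-1/38) = 32/19 ≈ 1.6842)
Q(k) = -k + √2*√k (Q(k) = √(2*k) - k = √2*√k - k = -k + √2*√k)
H(h, d) = -h + √2*√h
H(I, b)*5 = (-1*(-11) + √2*√(-11))*5 = (11 + √2*(I*√11))*5 = (11 + I*√22)*5 = 55 + 5*I*√22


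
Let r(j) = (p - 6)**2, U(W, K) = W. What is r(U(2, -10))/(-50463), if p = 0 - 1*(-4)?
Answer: -4/50463 ≈ -7.9266e-5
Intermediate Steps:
p = 4 (p = 0 + 4 = 4)
r(j) = 4 (r(j) = (4 - 6)**2 = (-2)**2 = 4)
r(U(2, -10))/(-50463) = 4/(-50463) = 4*(-1/50463) = -4/50463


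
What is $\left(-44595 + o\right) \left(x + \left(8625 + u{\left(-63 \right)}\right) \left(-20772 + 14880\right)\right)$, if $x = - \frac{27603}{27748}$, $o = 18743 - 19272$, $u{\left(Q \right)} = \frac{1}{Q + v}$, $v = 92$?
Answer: $\frac{15907534425850467}{6937} \approx 2.2931 \cdot 10^{12}$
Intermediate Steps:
$u{\left(Q \right)} = \frac{1}{92 + Q}$ ($u{\left(Q \right)} = \frac{1}{Q + 92} = \frac{1}{92 + Q}$)
$o = -529$
$x = - \frac{27603}{27748}$ ($x = \left(-27603\right) \frac{1}{27748} = - \frac{27603}{27748} \approx -0.99477$)
$\left(-44595 + o\right) \left(x + \left(8625 + u{\left(-63 \right)}\right) \left(-20772 + 14880\right)\right) = \left(-44595 - 529\right) \left(- \frac{27603}{27748} + \left(8625 + \frac{1}{92 - 63}\right) \left(-20772 + 14880\right)\right) = - 45124 \left(- \frac{27603}{27748} + \left(8625 + \frac{1}{29}\right) \left(-5892\right)\right) = - 45124 \left(- \frac{27603}{27748} + \frac{250126}{29} \left(-5892\right)\right) = - 45124 \left(- \frac{27603}{27748} - \frac{1473742392}{29}\right) = \left(-45124\right) \left(- \frac{40893404693703}{804692}\right) = \frac{15907534425850467}{6937}$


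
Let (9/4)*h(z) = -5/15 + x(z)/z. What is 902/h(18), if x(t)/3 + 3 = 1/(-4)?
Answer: -16236/7 ≈ -2319.4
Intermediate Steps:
x(t) = -39/4 (x(t) = -9 + 3/(-4) = -9 + 3*(-1/4) = -9 - 3/4 = -39/4)
h(z) = -4/27 - 13/(3*z) (h(z) = 4*(-5/15 - 39/(4*z))/9 = 4*(-5*1/15 - 39/(4*z))/9 = 4*(-1/3 - 39/(4*z))/9 = -4/27 - 13/(3*z))
902/h(18) = 902/(((1/27)*(-117 - 4*18)/18)) = 902/(((1/27)*(1/18)*(-117 - 72))) = 902/(((1/27)*(1/18)*(-189))) = 902/(-7/18) = 902*(-18/7) = -16236/7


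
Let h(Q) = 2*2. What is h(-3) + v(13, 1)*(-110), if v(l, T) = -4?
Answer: 444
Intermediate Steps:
h(Q) = 4
h(-3) + v(13, 1)*(-110) = 4 - 4*(-110) = 4 + 440 = 444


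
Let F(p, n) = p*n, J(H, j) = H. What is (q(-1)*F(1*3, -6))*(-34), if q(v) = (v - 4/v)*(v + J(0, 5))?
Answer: -1836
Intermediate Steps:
q(v) = v*(v - 4/v) (q(v) = (v - 4/v)*(v + 0) = (v - 4/v)*v = v*(v - 4/v))
F(p, n) = n*p
(q(-1)*F(1*3, -6))*(-34) = ((-4 + (-1)**2)*(-6*3))*(-34) = ((-4 + 1)*(-6*3))*(-34) = -3*(-18)*(-34) = 54*(-34) = -1836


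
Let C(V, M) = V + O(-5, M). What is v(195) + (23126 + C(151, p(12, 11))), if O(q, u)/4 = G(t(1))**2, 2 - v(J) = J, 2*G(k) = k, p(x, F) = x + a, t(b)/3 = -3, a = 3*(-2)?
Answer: 23165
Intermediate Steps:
a = -6
t(b) = -9 (t(b) = 3*(-3) = -9)
p(x, F) = -6 + x (p(x, F) = x - 6 = -6 + x)
G(k) = k/2
v(J) = 2 - J
O(q, u) = 81 (O(q, u) = 4*((1/2)*(-9))**2 = 4*(-9/2)**2 = 4*(81/4) = 81)
C(V, M) = 81 + V (C(V, M) = V + 81 = 81 + V)
v(195) + (23126 + C(151, p(12, 11))) = (2 - 1*195) + (23126 + (81 + 151)) = (2 - 195) + (23126 + 232) = -193 + 23358 = 23165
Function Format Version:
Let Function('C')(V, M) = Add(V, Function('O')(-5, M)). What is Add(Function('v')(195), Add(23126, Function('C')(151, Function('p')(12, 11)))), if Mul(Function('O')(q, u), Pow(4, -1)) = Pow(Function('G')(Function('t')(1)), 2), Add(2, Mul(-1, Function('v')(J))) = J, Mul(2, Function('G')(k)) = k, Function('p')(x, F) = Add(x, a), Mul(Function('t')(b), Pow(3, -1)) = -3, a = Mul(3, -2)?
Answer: 23165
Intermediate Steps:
a = -6
Function('t')(b) = -9 (Function('t')(b) = Mul(3, -3) = -9)
Function('p')(x, F) = Add(-6, x) (Function('p')(x, F) = Add(x, -6) = Add(-6, x))
Function('G')(k) = Mul(Rational(1, 2), k)
Function('v')(J) = Add(2, Mul(-1, J))
Function('O')(q, u) = 81 (Function('O')(q, u) = Mul(4, Pow(Mul(Rational(1, 2), -9), 2)) = Mul(4, Pow(Rational(-9, 2), 2)) = Mul(4, Rational(81, 4)) = 81)
Function('C')(V, M) = Add(81, V) (Function('C')(V, M) = Add(V, 81) = Add(81, V))
Add(Function('v')(195), Add(23126, Function('C')(151, Function('p')(12, 11)))) = Add(Add(2, Mul(-1, 195)), Add(23126, Add(81, 151))) = Add(Add(2, -195), Add(23126, 232)) = Add(-193, 23358) = 23165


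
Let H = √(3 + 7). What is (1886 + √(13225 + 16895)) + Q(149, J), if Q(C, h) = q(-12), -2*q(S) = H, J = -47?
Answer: 1886 + 2*√7530 - √10/2 ≈ 2058.0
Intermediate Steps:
H = √10 ≈ 3.1623
q(S) = -√10/2
Q(C, h) = -√10/2
(1886 + √(13225 + 16895)) + Q(149, J) = (1886 + √(13225 + 16895)) - √10/2 = (1886 + √30120) - √10/2 = (1886 + 2*√7530) - √10/2 = 1886 + 2*√7530 - √10/2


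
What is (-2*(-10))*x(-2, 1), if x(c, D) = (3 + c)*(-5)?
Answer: -100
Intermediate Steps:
x(c, D) = -15 - 5*c
(-2*(-10))*x(-2, 1) = (-2*(-10))*(-15 - 5*(-2)) = 20*(-15 + 10) = 20*(-5) = -100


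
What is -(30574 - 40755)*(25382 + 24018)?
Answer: 502941400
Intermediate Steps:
-(30574 - 40755)*(25382 + 24018) = -(-10181)*49400 = -1*(-502941400) = 502941400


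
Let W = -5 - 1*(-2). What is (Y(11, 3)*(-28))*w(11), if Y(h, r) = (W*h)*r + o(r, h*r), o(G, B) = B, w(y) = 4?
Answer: 7392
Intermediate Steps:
W = -3 (W = -5 + 2 = -3)
Y(h, r) = -2*h*r (Y(h, r) = (-3*h)*r + h*r = -3*h*r + h*r = -2*h*r)
(Y(11, 3)*(-28))*w(11) = (-2*11*3*(-28))*4 = -66*(-28)*4 = 1848*4 = 7392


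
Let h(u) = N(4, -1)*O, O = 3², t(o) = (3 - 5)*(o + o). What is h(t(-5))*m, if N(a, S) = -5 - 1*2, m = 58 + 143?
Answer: -12663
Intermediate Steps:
m = 201
N(a, S) = -7 (N(a, S) = -5 - 2 = -7)
t(o) = -4*o
O = 9
h(u) = -63 (h(u) = -7*9 = -63)
h(t(-5))*m = -63*201 = -12663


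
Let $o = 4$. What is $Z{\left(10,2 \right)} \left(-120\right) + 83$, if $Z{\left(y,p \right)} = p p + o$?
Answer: $-877$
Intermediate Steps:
$Z{\left(y,p \right)} = 4 + p^{2}$ ($Z{\left(y,p \right)} = p p + 4 = p^{2} + 4 = 4 + p^{2}$)
$Z{\left(10,2 \right)} \left(-120\right) + 83 = \left(4 + 2^{2}\right) \left(-120\right) + 83 = \left(4 + 4\right) \left(-120\right) + 83 = 8 \left(-120\right) + 83 = -960 + 83 = -877$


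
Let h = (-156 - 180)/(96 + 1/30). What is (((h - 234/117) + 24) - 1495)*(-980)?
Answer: 4168717140/2881 ≈ 1.4470e+6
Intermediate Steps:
h = -10080/2881 (h = -336/(96 + 1/30) = -336/2881/30 = -336*30/2881 = -10080/2881 ≈ -3.4988)
(((h - 234/117) + 24) - 1495)*(-980) = (((-10080/2881 - 234/117) + 24) - 1495)*(-980) = (((-10080/2881 - 234*1/117) + 24) - 1495)*(-980) = (((-10080/2881 - 2) + 24) - 1495)*(-980) = ((-15842/2881 + 24) - 1495)*(-980) = (53302/2881 - 1495)*(-980) = -4253793/2881*(-980) = 4168717140/2881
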